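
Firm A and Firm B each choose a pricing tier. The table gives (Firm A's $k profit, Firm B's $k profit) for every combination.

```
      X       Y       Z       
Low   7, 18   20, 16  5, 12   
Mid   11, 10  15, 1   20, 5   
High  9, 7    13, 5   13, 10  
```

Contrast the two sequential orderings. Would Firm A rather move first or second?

second

If Firm A leads: Firm B's best replies are Low→X, Mid→X, High→Z; Firm A's induced payoffs 7, 11, 13; outcome (High, Z), payoffs (13, 10).
If Firm B leads: Firm A's best replies are X→Mid, Y→Low, Z→Mid; Firm B's induced payoffs 10, 16, 5; outcome (Low, Y), payoffs (20, 16).
Firm A gets 13 moving first and 20 moving second, so Firm A prefers to move second.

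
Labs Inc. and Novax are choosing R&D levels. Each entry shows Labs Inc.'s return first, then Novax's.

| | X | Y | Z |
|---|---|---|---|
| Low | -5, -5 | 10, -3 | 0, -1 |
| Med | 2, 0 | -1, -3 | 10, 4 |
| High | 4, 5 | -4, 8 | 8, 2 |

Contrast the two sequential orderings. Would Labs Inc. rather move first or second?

first

If Labs Inc. leads: Novax's best replies are Low→Z, Med→Z, High→Y; Labs Inc.'s induced payoffs 0, 10, -4; outcome (Med, Z), payoffs (10, 4).
If Novax leads: Labs Inc.'s best replies are X→High, Y→Low, Z→Med; Novax's induced payoffs 5, -3, 4; outcome (High, X), payoffs (4, 5).
Labs Inc. gets 10 moving first and 4 moving second, so Labs Inc. prefers to move first.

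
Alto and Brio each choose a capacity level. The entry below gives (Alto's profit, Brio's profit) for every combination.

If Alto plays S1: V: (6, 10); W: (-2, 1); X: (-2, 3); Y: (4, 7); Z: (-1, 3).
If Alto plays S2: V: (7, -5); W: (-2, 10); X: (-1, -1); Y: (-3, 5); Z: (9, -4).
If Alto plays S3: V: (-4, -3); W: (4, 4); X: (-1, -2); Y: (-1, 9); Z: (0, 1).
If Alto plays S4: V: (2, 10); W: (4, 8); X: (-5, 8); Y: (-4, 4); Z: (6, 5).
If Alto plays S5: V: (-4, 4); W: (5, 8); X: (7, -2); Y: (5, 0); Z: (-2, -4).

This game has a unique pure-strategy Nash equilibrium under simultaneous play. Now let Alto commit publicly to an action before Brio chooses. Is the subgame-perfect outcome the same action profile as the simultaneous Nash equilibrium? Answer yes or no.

Brio best-responds to each possible Alto move:
- S1: Brio compares 10, 1, 3, 7, 3 and picks V; Alto would get 6.
- S2: Brio compares -5, 10, -1, 5, -4 and picks W; Alto would get -2.
- S3: Brio compares -3, 4, -2, 9, 1 and picks Y; Alto would get -1.
- S4: Brio compares 10, 8, 8, 4, 5 and picks V; Alto would get 2.
- S5: Brio compares 4, 8, -2, 0, -4 and picks W; Alto would get 5.
Maximizing over 6, -2, -1, 2, 5, Alto chooses S1. Subgame-perfect outcome: (S1, V) with payoffs (6, 10).
Under simultaneous play:
Alto's best replies: V→S2; W→S5; X→S5; Y→S5; Z→S2.
Brio's best replies: S1→V; S2→W; S3→Y; S4→V; S5→W.
The unique mutual best reply is (S5, W), giving (5, 8).
Sequential outcome (S1, V) differs from the Nash profile (S5, W).

no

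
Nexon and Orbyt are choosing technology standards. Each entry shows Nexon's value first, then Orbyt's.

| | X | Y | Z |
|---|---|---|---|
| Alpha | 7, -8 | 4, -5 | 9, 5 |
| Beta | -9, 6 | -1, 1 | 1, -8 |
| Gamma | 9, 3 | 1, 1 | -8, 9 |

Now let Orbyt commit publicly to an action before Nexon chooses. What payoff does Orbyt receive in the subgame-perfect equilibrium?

Nexon best-responds to each possible Orbyt move:
- X: Nexon compares 7, -9, 9 and picks Gamma; Orbyt would get 3.
- Y: Nexon compares 4, -1, 1 and picks Alpha; Orbyt would get -5.
- Z: Nexon compares 9, 1, -8 and picks Alpha; Orbyt would get 5.
Among 3, -5, 5, the best is 5 at Z. Subgame-perfect outcome: (Alpha, Z) with payoffs (9, 5).

5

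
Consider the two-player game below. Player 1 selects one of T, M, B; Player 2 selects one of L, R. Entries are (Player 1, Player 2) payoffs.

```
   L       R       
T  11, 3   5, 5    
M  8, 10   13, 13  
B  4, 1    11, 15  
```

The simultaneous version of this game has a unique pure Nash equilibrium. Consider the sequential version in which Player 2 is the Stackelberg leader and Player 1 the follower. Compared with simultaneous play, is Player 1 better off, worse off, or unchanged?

unchanged

Work backward from Player 1's decision.
- L: Player 1 compares 11, 8, 4 and picks T; Player 2 would get 3.
- R: Player 1 compares 5, 13, 11 and picks M; Player 2 would get 13.
Maximizing over 3, 13, Player 2 chooses R. Subgame-perfect outcome: (M, R) with payoffs (13, 13).
Under simultaneous play:
Player 1's best replies: L→T; R→M.
Player 2's best replies: T→R; M→R; B→R.
The unique mutual best reply is (M, R), giving (13, 13).
Player 1 earns 13 sequentially versus 13 at the Nash outcome: unchanged.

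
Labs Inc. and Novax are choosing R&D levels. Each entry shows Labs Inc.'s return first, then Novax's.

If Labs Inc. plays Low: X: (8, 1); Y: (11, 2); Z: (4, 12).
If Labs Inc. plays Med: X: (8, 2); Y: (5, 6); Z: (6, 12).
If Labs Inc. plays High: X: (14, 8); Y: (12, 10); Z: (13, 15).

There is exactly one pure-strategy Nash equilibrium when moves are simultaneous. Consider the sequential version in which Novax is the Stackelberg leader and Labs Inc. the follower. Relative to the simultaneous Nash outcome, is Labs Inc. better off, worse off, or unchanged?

Work backward from Labs Inc.'s decision.
- X: BR = High, leader payoff 8.
- Y: BR = High, leader payoff 10.
- Z: BR = High, leader payoff 15.
Among 8, 10, 15, the best is 15 at Z. Subgame-perfect outcome: (High, Z) with payoffs (13, 15).
Now find the simultaneous Nash equilibrium.
Labs Inc.'s best replies: X→High; Y→High; Z→High.
Novax's best replies: Low→Z; Med→Z; High→Z.
The unique mutual best reply is (High, Z), giving (13, 15).
Labs Inc. earns 13 sequentially versus 13 at the Nash outcome: unchanged.

unchanged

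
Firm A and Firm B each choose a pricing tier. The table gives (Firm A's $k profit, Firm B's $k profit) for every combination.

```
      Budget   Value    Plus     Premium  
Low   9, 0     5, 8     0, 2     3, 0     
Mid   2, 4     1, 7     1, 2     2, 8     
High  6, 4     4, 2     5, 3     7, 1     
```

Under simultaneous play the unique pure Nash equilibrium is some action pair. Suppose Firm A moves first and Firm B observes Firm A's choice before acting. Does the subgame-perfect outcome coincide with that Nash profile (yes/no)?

no

Work backward from Firm B's decision.
- Low: Firm B compares 0, 8, 2, 0 and picks Value; Firm A would get 5.
- Mid: Firm B compares 4, 7, 2, 8 and picks Premium; Firm A would get 2.
- High: Firm B compares 4, 2, 3, 1 and picks Budget; Firm A would get 6.
Maximizing over 5, 2, 6, Firm A chooses High. Subgame-perfect outcome: (High, Budget) with payoffs (6, 4).
For the simultaneous game, intersect best replies.
Firm A's best replies: Budget→Low; Value→Low; Plus→High; Premium→High.
Firm B's best replies: Low→Value; Mid→Premium; High→Budget.
The unique mutual best reply is (Low, Value), giving (5, 8).
Sequential outcome (High, Budget) differs from the Nash profile (Low, Value).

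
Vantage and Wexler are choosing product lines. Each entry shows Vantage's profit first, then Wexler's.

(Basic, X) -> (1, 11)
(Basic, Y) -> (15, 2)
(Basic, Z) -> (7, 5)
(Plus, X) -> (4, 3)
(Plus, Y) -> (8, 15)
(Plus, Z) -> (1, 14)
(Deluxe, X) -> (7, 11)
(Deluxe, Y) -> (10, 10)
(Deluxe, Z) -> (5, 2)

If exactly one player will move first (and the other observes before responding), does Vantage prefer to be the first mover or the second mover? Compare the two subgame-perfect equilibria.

first

If Vantage leads: Wexler's best replies are Basic→X, Plus→Y, Deluxe→X; Vantage's induced payoffs 1, 8, 7; outcome (Plus, Y), payoffs (8, 15).
If Wexler leads: Vantage's best replies are X→Deluxe, Y→Basic, Z→Basic; Wexler's induced payoffs 11, 2, 5; outcome (Deluxe, X), payoffs (7, 11).
Vantage gets 8 moving first and 7 moving second, so Vantage prefers to move first.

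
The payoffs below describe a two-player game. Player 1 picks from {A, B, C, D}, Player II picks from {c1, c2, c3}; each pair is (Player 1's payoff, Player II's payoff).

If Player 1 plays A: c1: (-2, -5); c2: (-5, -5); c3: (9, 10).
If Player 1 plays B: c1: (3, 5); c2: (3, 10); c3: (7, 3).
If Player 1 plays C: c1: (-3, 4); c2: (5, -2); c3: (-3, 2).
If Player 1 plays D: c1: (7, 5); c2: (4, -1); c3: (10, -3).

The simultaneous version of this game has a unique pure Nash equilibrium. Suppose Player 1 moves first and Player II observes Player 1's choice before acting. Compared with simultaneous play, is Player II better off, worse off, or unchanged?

Work backward from Player II's decision.
- A → Player II plays c3 (best of -5, -5, 10); Player 1 gets 9.
- B → Player II plays c2 (best of 5, 10, 3); Player 1 gets 3.
- C → Player II plays c1 (best of 4, -2, 2); Player 1 gets -3.
- D → Player II plays c1 (best of 5, -1, -3); Player 1 gets 7.
Among 9, 3, -3, 7, the best is 9 at A. Subgame-perfect outcome: (A, c3) with payoffs (9, 10).
For the simultaneous game, intersect best replies.
Player 1's best replies: c1→D; c2→C; c3→D.
Player II's best replies: A→c3; B→c2; C→c1; D→c1.
Only (D, c1) has each player best-responding; Nash payoffs (7, 5).
Player II earns 10 sequentially versus 5 at the Nash outcome: better off.

better off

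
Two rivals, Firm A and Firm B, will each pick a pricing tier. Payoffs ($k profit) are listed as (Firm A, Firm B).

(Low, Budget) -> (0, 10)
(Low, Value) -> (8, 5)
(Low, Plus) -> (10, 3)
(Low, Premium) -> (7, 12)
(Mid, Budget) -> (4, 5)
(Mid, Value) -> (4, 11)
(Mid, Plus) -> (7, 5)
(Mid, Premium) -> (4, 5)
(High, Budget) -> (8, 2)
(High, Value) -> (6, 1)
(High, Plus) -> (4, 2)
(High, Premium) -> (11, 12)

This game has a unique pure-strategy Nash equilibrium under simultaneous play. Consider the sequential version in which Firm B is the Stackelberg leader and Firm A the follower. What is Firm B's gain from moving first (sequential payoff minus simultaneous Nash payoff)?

Solve by backward induction (Firm B leads).
- Budget: BR = High, leader payoff 2.
- Value: BR = Low, leader payoff 5.
- Plus: BR = Low, leader payoff 3.
- Premium: BR = High, leader payoff 12.
Maximizing over 2, 5, 3, 12, Firm B chooses Premium. Subgame-perfect outcome: (High, Premium) with payoffs (11, 12).
Under simultaneous play:
Firm A's best replies: Budget→High; Value→Low; Plus→Low; Premium→High.
Firm B's best replies: Low→Premium; Mid→Value; High→Premium.
The unique mutual best reply is (High, Premium), giving (11, 12).
Firm B's commitment gain: 12 − 12 = 0.

0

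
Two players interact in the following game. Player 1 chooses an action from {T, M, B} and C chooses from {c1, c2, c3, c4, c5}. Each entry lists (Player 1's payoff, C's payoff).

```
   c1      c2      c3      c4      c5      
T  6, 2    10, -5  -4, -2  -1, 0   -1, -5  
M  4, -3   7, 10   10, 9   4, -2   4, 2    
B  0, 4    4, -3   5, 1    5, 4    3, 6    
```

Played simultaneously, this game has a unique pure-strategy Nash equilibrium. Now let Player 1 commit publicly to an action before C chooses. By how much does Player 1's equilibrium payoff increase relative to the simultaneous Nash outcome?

Backward induction with Player 1 moving first.
- T → C plays c1 (best of 2, -5, -2, 0, -5); Player 1 gets 6.
- M → C plays c2 (best of -3, 10, 9, -2, 2); Player 1 gets 7.
- B → C plays c5 (best of 4, -3, 1, 4, 6); Player 1 gets 3.
Player 1's induced payoffs are 6, 7, 3, so Player 1 commits to M. Subgame-perfect outcome: (M, c2) with payoffs (7, 10).
Under simultaneous play:
Player 1's best replies: c1→T; c2→T; c3→M; c4→B; c5→M.
C's best replies: T→c1; M→c2; B→c5.
Only (T, c1) has each player best-responding; Nash payoffs (6, 2).
Player 1's commitment gain: 7 − 6 = 1.

1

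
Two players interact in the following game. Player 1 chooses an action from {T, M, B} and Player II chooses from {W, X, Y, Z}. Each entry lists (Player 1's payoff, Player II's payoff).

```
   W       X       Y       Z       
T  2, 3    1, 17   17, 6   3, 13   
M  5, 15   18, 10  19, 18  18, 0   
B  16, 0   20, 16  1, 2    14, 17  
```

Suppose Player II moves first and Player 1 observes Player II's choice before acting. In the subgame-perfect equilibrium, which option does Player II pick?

Y

Backward induction with Player II moving first.
- W → Player 1 plays B (best of 2, 5, 16); Player II gets 0.
- X → Player 1 plays B (best of 1, 18, 20); Player II gets 16.
- Y → Player 1 plays M (best of 17, 19, 1); Player II gets 18.
- Z → Player 1 plays M (best of 3, 18, 14); Player II gets 0.
Among 0, 16, 18, 0, the best is 18 at Y. Subgame-perfect outcome: (M, Y) with payoffs (19, 18).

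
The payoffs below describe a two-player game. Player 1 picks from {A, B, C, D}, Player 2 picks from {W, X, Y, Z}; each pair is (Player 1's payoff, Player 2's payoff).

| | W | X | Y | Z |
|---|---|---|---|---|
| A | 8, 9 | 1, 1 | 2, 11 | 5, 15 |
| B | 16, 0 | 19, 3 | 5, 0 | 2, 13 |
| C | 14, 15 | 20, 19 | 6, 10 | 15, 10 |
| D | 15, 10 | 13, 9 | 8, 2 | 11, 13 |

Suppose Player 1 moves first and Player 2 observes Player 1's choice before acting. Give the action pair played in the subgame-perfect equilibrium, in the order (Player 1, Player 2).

Backward induction with Player 1 moving first.
- A: Player 2 compares 9, 1, 11, 15 and picks Z; Player 1 would get 5.
- B: Player 2 compares 0, 3, 0, 13 and picks Z; Player 1 would get 2.
- C: Player 2 compares 15, 19, 10, 10 and picks X; Player 1 would get 20.
- D: Player 2 compares 10, 9, 2, 13 and picks Z; Player 1 would get 11.
Maximizing over 5, 2, 20, 11, Player 1 chooses C. Subgame-perfect outcome: (C, X) with payoffs (20, 19).

(C, X)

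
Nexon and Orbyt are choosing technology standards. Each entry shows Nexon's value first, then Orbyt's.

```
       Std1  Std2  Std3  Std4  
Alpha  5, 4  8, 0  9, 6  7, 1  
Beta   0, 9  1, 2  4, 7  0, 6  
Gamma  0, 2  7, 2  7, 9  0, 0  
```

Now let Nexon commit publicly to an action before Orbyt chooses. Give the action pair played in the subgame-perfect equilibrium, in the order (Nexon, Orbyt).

Backward induction with Nexon moving first.
- Alpha: BR = Std3, leader payoff 9.
- Beta: BR = Std1, leader payoff 0.
- Gamma: BR = Std3, leader payoff 7.
Among 9, 0, 7, the best is 9 at Alpha. Subgame-perfect outcome: (Alpha, Std3) with payoffs (9, 6).

(Alpha, Std3)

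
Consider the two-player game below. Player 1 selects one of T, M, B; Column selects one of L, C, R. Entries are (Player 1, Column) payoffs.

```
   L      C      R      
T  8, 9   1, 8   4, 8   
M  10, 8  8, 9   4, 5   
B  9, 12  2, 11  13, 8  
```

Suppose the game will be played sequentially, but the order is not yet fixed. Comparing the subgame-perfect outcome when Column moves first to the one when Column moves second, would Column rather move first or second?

second

If Player 1 leads: Column's best replies are T→L, M→C, B→L; Player 1's induced payoffs 8, 8, 9; outcome (B, L), payoffs (9, 12).
If Column leads: Player 1's best replies are L→M, C→M, R→B; Column's induced payoffs 8, 9, 8; outcome (M, C), payoffs (8, 9).
Column gets 9 moving first and 12 moving second, so Column prefers to move second.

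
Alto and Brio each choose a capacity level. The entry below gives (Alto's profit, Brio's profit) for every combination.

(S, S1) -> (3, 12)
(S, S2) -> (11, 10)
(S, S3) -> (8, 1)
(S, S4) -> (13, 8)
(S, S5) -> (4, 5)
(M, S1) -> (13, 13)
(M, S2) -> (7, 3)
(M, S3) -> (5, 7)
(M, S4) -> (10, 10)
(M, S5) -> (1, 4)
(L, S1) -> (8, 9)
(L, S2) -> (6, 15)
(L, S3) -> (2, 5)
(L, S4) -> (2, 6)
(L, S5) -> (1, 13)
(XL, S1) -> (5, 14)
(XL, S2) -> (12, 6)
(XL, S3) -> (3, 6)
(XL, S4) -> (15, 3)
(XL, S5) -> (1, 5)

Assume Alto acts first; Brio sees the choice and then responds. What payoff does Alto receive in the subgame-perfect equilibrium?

13

Backward induction with Alto moving first.
- S → Brio plays S1 (best of 12, 10, 1, 8, 5); Alto gets 3.
- M → Brio plays S1 (best of 13, 3, 7, 10, 4); Alto gets 13.
- L → Brio plays S2 (best of 9, 15, 5, 6, 13); Alto gets 6.
- XL → Brio plays S1 (best of 14, 6, 6, 3, 5); Alto gets 5.
Alto's induced payoffs are 3, 13, 6, 5, so Alto commits to M. Subgame-perfect outcome: (M, S1) with payoffs (13, 13).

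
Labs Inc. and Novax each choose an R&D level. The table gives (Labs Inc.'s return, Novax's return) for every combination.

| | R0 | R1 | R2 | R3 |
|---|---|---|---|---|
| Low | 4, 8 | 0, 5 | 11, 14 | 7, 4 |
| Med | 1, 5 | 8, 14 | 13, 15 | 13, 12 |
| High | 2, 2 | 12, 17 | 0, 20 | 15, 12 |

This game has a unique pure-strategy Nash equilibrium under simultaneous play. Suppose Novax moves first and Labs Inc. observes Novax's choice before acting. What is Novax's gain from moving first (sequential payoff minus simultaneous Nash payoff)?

Labs Inc. best-responds to each possible Novax move:
- R0 → Labs Inc. plays Low (best of 4, 1, 2); Novax gets 8.
- R1 → Labs Inc. plays High (best of 0, 8, 12); Novax gets 17.
- R2 → Labs Inc. plays Med (best of 11, 13, 0); Novax gets 15.
- R3 → Labs Inc. plays High (best of 7, 13, 15); Novax gets 12.
Among 8, 17, 15, 12, the best is 17 at R1. Subgame-perfect outcome: (High, R1) with payoffs (12, 17).
Now find the simultaneous Nash equilibrium.
Labs Inc.'s best replies: R0→Low; R1→High; R2→Med; R3→High.
Novax's best replies: Low→R2; Med→R2; High→R2.
Only (Med, R2) has each player best-responding; Nash payoffs (13, 15).
Novax's commitment gain: 17 − 15 = 2.

2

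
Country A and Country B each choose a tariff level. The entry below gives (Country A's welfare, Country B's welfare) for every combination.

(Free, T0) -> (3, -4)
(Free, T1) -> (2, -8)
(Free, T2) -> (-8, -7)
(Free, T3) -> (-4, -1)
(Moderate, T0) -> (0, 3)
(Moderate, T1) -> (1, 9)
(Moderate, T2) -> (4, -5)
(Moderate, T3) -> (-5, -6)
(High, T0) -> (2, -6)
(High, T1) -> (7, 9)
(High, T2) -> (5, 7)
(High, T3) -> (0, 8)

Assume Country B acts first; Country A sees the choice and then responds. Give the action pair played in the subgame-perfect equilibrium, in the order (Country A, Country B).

(High, T1)

Backward induction with Country B moving first.
- T0: BR = Free, leader payoff -4.
- T1: BR = High, leader payoff 9.
- T2: BR = High, leader payoff 7.
- T3: BR = High, leader payoff 8.
Among -4, 9, 7, 8, the best is 9 at T1. Subgame-perfect outcome: (High, T1) with payoffs (7, 9).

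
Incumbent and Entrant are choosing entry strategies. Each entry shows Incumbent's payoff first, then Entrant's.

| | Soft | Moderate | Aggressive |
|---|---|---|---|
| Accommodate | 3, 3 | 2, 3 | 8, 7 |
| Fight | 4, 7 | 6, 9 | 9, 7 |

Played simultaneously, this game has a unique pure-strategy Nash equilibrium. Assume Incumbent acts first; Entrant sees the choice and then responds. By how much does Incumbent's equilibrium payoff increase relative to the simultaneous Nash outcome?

Work backward from Entrant's decision.
- Accommodate: BR = Aggressive, leader payoff 8.
- Fight: BR = Moderate, leader payoff 6.
Incumbent's induced payoffs are 8, 6, so Incumbent commits to Accommodate. Subgame-perfect outcome: (Accommodate, Aggressive) with payoffs (8, 7).
Now find the simultaneous Nash equilibrium.
Incumbent's best replies: Soft→Fight; Moderate→Fight; Aggressive→Fight.
Entrant's best replies: Accommodate→Aggressive; Fight→Moderate.
Only (Fight, Moderate) has each player best-responding; Nash payoffs (6, 9).
Incumbent's commitment gain: 8 − 6 = 2.

2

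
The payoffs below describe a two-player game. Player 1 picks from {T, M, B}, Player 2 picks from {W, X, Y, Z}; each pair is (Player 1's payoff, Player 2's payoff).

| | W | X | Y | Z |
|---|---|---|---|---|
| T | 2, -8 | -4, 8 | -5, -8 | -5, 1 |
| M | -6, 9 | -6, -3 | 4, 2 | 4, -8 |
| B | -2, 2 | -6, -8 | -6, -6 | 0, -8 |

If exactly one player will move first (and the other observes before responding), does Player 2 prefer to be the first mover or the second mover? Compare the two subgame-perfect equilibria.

If Player 1 leads: Player 2's best replies are T→X, M→W, B→W; Player 1's induced payoffs -4, -6, -2; outcome (B, W), payoffs (-2, 2).
If Player 2 leads: Player 1's best replies are W→T, X→T, Y→M, Z→M; Player 2's induced payoffs -8, 8, 2, -8; outcome (T, X), payoffs (-4, 8).
Player 2 gets 8 moving first and 2 moving second, so Player 2 prefers to move first.

first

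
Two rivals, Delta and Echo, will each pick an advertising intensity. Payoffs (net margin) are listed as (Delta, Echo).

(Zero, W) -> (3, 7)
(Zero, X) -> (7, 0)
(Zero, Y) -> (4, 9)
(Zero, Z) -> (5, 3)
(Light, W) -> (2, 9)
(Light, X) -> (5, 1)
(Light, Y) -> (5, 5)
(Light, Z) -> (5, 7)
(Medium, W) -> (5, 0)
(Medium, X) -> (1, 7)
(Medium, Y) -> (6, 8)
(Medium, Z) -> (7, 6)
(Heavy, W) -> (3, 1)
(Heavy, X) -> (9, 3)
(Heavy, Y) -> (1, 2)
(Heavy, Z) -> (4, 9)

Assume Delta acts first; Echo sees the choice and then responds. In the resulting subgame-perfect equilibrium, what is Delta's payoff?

Echo best-responds to each possible Delta move:
- Zero → Echo plays Y (best of 7, 0, 9, 3); Delta gets 4.
- Light → Echo plays W (best of 9, 1, 5, 7); Delta gets 2.
- Medium → Echo plays Y (best of 0, 7, 8, 6); Delta gets 6.
- Heavy → Echo plays Z (best of 1, 3, 2, 9); Delta gets 4.
Among 4, 2, 6, 4, the best is 6 at Medium. Subgame-perfect outcome: (Medium, Y) with payoffs (6, 8).

6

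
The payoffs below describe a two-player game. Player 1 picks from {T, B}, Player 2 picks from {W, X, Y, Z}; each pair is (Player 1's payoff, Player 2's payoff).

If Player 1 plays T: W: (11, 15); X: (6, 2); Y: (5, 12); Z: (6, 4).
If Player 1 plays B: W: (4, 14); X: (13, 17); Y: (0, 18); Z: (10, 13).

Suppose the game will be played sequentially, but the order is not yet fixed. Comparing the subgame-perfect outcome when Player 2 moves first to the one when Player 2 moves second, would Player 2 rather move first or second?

If Player 1 leads: Player 2's best replies are T→W, B→Y; Player 1's induced payoffs 11, 0; outcome (T, W), payoffs (11, 15).
If Player 2 leads: Player 1's best replies are W→T, X→B, Y→T, Z→B; Player 2's induced payoffs 15, 17, 12, 13; outcome (B, X), payoffs (13, 17).
Player 2 gets 17 moving first and 15 moving second, so Player 2 prefers to move first.

first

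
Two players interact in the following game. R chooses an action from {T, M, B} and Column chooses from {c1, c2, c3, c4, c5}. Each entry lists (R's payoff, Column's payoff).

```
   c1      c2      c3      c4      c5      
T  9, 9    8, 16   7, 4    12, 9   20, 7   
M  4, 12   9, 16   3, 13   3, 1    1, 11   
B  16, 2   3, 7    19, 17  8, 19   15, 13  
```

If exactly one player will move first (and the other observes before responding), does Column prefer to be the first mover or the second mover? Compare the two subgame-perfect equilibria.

If R leads: Column's best replies are T→c2, M→c2, B→c4; R's induced payoffs 8, 9, 8; outcome (M, c2), payoffs (9, 16).
If Column leads: R's best replies are c1→B, c2→M, c3→B, c4→T, c5→T; Column's induced payoffs 2, 16, 17, 9, 7; outcome (B, c3), payoffs (19, 17).
Column gets 17 moving first and 16 moving second, so Column prefers to move first.

first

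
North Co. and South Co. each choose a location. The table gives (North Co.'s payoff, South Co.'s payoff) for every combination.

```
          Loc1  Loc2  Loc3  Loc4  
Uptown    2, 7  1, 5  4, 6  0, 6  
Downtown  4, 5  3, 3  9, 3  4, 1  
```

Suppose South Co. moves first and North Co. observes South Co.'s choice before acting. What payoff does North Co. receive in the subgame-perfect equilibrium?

Backward induction with South Co. moving first.
- Loc1: BR = Downtown, leader payoff 5.
- Loc2: BR = Downtown, leader payoff 3.
- Loc3: BR = Downtown, leader payoff 3.
- Loc4: BR = Downtown, leader payoff 1.
Among 5, 3, 3, 1, the best is 5 at Loc1. Subgame-perfect outcome: (Downtown, Loc1) with payoffs (4, 5).

4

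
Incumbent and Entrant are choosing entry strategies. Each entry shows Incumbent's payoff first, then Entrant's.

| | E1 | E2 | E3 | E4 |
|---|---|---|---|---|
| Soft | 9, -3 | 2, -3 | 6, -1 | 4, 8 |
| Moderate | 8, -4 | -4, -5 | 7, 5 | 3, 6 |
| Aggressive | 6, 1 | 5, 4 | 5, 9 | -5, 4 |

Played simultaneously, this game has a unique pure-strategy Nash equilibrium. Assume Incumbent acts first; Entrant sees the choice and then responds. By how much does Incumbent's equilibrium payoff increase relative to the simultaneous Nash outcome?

Backward induction with Incumbent moving first.
- Soft: Entrant compares -3, -3, -1, 8 and picks E4; Incumbent would get 4.
- Moderate: Entrant compares -4, -5, 5, 6 and picks E4; Incumbent would get 3.
- Aggressive: Entrant compares 1, 4, 9, 4 and picks E3; Incumbent would get 5.
Incumbent's induced payoffs are 4, 3, 5, so Incumbent commits to Aggressive. Subgame-perfect outcome: (Aggressive, E3) with payoffs (5, 9).
Under simultaneous play:
Incumbent's best replies: E1→Soft; E2→Aggressive; E3→Moderate; E4→Soft.
Entrant's best replies: Soft→E4; Moderate→E4; Aggressive→E3.
The unique mutual best reply is (Soft, E4), giving (4, 8).
Incumbent's commitment gain: 5 − 4 = 1.

1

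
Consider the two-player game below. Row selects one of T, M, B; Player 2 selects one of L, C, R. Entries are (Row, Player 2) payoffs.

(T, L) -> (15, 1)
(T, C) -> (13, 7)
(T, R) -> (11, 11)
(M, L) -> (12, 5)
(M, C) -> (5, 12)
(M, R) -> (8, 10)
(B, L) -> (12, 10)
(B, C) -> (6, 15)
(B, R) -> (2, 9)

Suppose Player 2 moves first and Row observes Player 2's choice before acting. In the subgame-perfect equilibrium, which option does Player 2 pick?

Row best-responds to each possible Player 2 move:
- L → Row plays T (best of 15, 12, 12); Player 2 gets 1.
- C → Row plays T (best of 13, 5, 6); Player 2 gets 7.
- R → Row plays T (best of 11, 8, 2); Player 2 gets 11.
Among 1, 7, 11, the best is 11 at R. Subgame-perfect outcome: (T, R) with payoffs (11, 11).

R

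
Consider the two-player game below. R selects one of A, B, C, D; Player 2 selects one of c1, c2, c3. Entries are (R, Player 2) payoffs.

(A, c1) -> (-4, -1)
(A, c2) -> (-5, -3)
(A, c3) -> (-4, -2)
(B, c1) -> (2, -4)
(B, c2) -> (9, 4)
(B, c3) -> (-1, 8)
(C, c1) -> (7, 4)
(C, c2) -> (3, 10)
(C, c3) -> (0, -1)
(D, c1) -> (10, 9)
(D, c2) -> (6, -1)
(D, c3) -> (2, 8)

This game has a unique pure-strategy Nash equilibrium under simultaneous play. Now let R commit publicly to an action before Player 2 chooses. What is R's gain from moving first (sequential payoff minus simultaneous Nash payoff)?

0

Player 2 best-responds to each possible R move:
- A: Player 2 compares -1, -3, -2 and picks c1; R would get -4.
- B: Player 2 compares -4, 4, 8 and picks c3; R would get -1.
- C: Player 2 compares 4, 10, -1 and picks c2; R would get 3.
- D: Player 2 compares 9, -1, 8 and picks c1; R would get 10.
Among -4, -1, 3, 10, the best is 10 at D. Subgame-perfect outcome: (D, c1) with payoffs (10, 9).
For the simultaneous game, intersect best replies.
R's best replies: c1→D; c2→B; c3→D.
Player 2's best replies: A→c1; B→c3; C→c2; D→c1.
The unique mutual best reply is (D, c1), giving (10, 9).
R's commitment gain: 10 − 10 = 0.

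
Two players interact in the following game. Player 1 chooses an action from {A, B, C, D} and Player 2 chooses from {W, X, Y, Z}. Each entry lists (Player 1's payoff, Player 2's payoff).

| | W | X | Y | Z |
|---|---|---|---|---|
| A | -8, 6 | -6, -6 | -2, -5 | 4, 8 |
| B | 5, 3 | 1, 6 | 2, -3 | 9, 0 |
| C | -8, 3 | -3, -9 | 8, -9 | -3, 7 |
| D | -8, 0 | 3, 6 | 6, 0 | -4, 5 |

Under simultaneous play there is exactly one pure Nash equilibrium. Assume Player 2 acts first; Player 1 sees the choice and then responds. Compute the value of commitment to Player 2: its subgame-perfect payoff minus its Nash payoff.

0

Player 1 best-responds to each possible Player 2 move:
- W → Player 1 plays B (best of -8, 5, -8, -8); Player 2 gets 3.
- X → Player 1 plays D (best of -6, 1, -3, 3); Player 2 gets 6.
- Y → Player 1 plays C (best of -2, 2, 8, 6); Player 2 gets -9.
- Z → Player 1 plays B (best of 4, 9, -3, -4); Player 2 gets 0.
Among 3, 6, -9, 0, the best is 6 at X. Subgame-perfect outcome: (D, X) with payoffs (3, 6).
For the simultaneous game, intersect best replies.
Player 1's best replies: W→B; X→D; Y→C; Z→B.
Player 2's best replies: A→Z; B→X; C→Z; D→X.
Only (D, X) has each player best-responding; Nash payoffs (3, 6).
Player 2's commitment gain: 6 − 6 = 0.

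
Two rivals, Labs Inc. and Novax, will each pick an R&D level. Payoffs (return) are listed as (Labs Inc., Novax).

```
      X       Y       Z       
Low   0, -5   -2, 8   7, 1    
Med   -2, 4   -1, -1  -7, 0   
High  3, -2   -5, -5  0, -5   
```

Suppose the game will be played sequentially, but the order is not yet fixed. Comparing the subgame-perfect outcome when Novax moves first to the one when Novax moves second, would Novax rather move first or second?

If Labs Inc. leads: Novax's best replies are Low→Y, Med→X, High→X; Labs Inc.'s induced payoffs -2, -2, 3; outcome (High, X), payoffs (3, -2).
If Novax leads: Labs Inc.'s best replies are X→High, Y→Med, Z→Low; Novax's induced payoffs -2, -1, 1; outcome (Low, Z), payoffs (7, 1).
Novax gets 1 moving first and -2 moving second, so Novax prefers to move first.

first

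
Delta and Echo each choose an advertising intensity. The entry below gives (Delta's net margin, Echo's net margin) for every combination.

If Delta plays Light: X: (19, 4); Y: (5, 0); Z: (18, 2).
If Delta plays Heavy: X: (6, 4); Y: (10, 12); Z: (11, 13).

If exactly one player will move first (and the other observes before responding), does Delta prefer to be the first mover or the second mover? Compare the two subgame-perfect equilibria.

first

If Delta leads: Echo's best replies are Light→X, Heavy→Z; Delta's induced payoffs 19, 11; outcome (Light, X), payoffs (19, 4).
If Echo leads: Delta's best replies are X→Light, Y→Heavy, Z→Light; Echo's induced payoffs 4, 12, 2; outcome (Heavy, Y), payoffs (10, 12).
Delta gets 19 moving first and 10 moving second, so Delta prefers to move first.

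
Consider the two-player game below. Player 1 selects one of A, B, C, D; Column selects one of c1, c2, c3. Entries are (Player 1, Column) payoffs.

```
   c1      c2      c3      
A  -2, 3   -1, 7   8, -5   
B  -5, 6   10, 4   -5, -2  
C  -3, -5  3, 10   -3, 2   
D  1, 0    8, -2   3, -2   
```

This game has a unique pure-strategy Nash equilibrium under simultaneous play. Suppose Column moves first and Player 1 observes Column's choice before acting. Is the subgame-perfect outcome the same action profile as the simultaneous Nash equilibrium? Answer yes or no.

Backward induction with Column moving first.
- c1 → Player 1 plays D (best of -2, -5, -3, 1); Column gets 0.
- c2 → Player 1 plays B (best of -1, 10, 3, 8); Column gets 4.
- c3 → Player 1 plays A (best of 8, -5, -3, 3); Column gets -5.
Column's induced payoffs are 0, 4, -5, so Column commits to c2. Subgame-perfect outcome: (B, c2) with payoffs (10, 4).
Under simultaneous play:
Player 1's best replies: c1→D; c2→B; c3→A.
Column's best replies: A→c2; B→c1; C→c2; D→c1.
The unique mutual best reply is (D, c1), giving (1, 0).
Sequential outcome (B, c2) differs from the Nash profile (D, c1).

no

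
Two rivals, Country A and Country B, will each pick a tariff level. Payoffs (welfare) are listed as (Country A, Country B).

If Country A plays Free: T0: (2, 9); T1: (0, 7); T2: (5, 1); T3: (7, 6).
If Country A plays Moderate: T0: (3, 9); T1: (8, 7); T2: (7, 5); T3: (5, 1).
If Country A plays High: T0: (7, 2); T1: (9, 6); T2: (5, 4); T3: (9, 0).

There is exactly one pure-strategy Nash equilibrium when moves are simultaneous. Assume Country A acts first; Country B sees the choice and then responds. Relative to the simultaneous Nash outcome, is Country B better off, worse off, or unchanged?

unchanged

Work backward from Country B's decision.
- Free: BR = T0, leader payoff 2.
- Moderate: BR = T0, leader payoff 3.
- High: BR = T1, leader payoff 9.
Maximizing over 2, 3, 9, Country A chooses High. Subgame-perfect outcome: (High, T1) with payoffs (9, 6).
Now find the simultaneous Nash equilibrium.
Country A's best replies: T0→High; T1→High; T2→Moderate; T3→High.
Country B's best replies: Free→T0; Moderate→T0; High→T1.
The unique mutual best reply is (High, T1), giving (9, 6).
Country B earns 6 sequentially versus 6 at the Nash outcome: unchanged.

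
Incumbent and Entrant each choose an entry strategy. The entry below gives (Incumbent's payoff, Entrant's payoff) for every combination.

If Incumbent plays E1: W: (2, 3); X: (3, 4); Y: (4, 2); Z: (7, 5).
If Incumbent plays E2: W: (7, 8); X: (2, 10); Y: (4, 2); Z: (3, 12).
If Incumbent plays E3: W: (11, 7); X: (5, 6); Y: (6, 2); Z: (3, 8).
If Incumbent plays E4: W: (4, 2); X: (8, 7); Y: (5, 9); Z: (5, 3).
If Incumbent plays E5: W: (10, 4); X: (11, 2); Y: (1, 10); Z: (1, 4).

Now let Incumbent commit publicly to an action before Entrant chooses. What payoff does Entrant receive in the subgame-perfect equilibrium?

5

Solve by backward induction (Incumbent leads).
- E1: Entrant compares 3, 4, 2, 5 and picks Z; Incumbent would get 7.
- E2: Entrant compares 8, 10, 2, 12 and picks Z; Incumbent would get 3.
- E3: Entrant compares 7, 6, 2, 8 and picks Z; Incumbent would get 3.
- E4: Entrant compares 2, 7, 9, 3 and picks Y; Incumbent would get 5.
- E5: Entrant compares 4, 2, 10, 4 and picks Y; Incumbent would get 1.
Incumbent's induced payoffs are 7, 3, 3, 5, 1, so Incumbent commits to E1. Subgame-perfect outcome: (E1, Z) with payoffs (7, 5).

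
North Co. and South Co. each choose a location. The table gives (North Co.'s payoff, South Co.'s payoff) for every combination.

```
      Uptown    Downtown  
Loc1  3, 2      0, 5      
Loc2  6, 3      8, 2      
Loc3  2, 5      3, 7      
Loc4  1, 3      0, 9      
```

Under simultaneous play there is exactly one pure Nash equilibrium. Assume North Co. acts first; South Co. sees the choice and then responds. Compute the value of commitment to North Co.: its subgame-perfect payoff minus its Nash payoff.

Work backward from South Co.'s decision.
- Loc1: BR = Downtown, leader payoff 0.
- Loc2: BR = Uptown, leader payoff 6.
- Loc3: BR = Downtown, leader payoff 3.
- Loc4: BR = Downtown, leader payoff 0.
Among 0, 6, 3, 0, the best is 6 at Loc2. Subgame-perfect outcome: (Loc2, Uptown) with payoffs (6, 3).
Under simultaneous play:
North Co.'s best replies: Uptown→Loc2; Downtown→Loc2.
South Co.'s best replies: Loc1→Downtown; Loc2→Uptown; Loc3→Downtown; Loc4→Downtown.
Only (Loc2, Uptown) has each player best-responding; Nash payoffs (6, 3).
North Co.'s commitment gain: 6 − 6 = 0.

0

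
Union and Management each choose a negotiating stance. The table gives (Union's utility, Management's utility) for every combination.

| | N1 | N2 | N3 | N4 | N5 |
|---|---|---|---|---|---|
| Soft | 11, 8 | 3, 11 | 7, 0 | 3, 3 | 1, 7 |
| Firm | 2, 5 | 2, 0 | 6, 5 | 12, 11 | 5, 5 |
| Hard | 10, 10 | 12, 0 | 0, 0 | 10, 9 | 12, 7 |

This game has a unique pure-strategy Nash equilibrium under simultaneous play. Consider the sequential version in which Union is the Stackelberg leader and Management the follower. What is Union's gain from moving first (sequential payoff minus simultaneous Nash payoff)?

Backward induction with Union moving first.
- Soft: Management compares 8, 11, 0, 3, 7 and picks N2; Union would get 3.
- Firm: Management compares 5, 0, 5, 11, 5 and picks N4; Union would get 12.
- Hard: Management compares 10, 0, 0, 9, 7 and picks N1; Union would get 10.
Maximizing over 3, 12, 10, Union chooses Firm. Subgame-perfect outcome: (Firm, N4) with payoffs (12, 11).
Under simultaneous play:
Union's best replies: N1→Soft; N2→Hard; N3→Soft; N4→Firm; N5→Hard.
Management's best replies: Soft→N2; Firm→N4; Hard→N1.
The unique mutual best reply is (Firm, N4), giving (12, 11).
Union's commitment gain: 12 − 12 = 0.

0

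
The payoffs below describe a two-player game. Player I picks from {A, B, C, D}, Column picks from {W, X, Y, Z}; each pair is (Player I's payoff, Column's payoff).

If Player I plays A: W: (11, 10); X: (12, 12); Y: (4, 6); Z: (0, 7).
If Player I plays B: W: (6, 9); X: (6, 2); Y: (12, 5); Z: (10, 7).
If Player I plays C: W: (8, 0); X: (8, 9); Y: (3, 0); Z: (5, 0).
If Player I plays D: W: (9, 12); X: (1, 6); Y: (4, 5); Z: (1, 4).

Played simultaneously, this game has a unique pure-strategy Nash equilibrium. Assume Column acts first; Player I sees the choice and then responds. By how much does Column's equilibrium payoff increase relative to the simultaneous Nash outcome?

0

Work backward from Player I's decision.
- W: Player I compares 11, 6, 8, 9 and picks A; Column would get 10.
- X: Player I compares 12, 6, 8, 1 and picks A; Column would get 12.
- Y: Player I compares 4, 12, 3, 4 and picks B; Column would get 5.
- Z: Player I compares 0, 10, 5, 1 and picks B; Column would get 7.
Column's induced payoffs are 10, 12, 5, 7, so Column commits to X. Subgame-perfect outcome: (A, X) with payoffs (12, 12).
For the simultaneous game, intersect best replies.
Player I's best replies: W→A; X→A; Y→B; Z→B.
Column's best replies: A→X; B→W; C→X; D→W.
Only (A, X) has each player best-responding; Nash payoffs (12, 12).
Column's commitment gain: 12 − 12 = 0.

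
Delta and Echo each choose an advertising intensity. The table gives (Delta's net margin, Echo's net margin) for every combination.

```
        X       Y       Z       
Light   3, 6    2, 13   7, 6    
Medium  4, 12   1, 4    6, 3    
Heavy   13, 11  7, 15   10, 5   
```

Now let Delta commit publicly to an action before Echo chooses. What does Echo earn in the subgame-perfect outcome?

15

Solve by backward induction (Delta leads).
- Light: BR = Y, leader payoff 2.
- Medium: BR = X, leader payoff 4.
- Heavy: BR = Y, leader payoff 7.
Delta's induced payoffs are 2, 4, 7, so Delta commits to Heavy. Subgame-perfect outcome: (Heavy, Y) with payoffs (7, 15).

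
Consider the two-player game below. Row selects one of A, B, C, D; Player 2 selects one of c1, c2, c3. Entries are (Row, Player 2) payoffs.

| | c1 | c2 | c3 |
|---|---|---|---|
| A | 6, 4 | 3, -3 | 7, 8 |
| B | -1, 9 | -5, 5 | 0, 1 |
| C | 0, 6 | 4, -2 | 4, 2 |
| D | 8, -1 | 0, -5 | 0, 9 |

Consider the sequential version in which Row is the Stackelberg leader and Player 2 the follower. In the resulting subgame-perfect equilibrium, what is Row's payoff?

7

Backward induction with Row moving first.
- A: Player 2 compares 4, -3, 8 and picks c3; Row would get 7.
- B: Player 2 compares 9, 5, 1 and picks c1; Row would get -1.
- C: Player 2 compares 6, -2, 2 and picks c1; Row would get 0.
- D: Player 2 compares -1, -5, 9 and picks c3; Row would get 0.
Maximizing over 7, -1, 0, 0, Row chooses A. Subgame-perfect outcome: (A, c3) with payoffs (7, 8).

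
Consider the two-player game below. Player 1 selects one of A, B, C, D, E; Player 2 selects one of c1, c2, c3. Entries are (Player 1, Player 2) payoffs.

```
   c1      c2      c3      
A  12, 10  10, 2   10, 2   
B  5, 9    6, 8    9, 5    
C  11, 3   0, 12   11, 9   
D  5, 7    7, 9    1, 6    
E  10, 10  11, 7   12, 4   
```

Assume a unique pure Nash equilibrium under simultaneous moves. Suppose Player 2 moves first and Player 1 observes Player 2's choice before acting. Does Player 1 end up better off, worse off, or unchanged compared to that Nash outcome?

unchanged

Solve by backward induction (Player 2 leads).
- c1: BR = A, leader payoff 10.
- c2: BR = E, leader payoff 7.
- c3: BR = E, leader payoff 4.
Player 2's induced payoffs are 10, 7, 4, so Player 2 commits to c1. Subgame-perfect outcome: (A, c1) with payoffs (12, 10).
Now find the simultaneous Nash equilibrium.
Player 1's best replies: c1→A; c2→E; c3→E.
Player 2's best replies: A→c1; B→c1; C→c2; D→c2; E→c1.
The unique mutual best reply is (A, c1), giving (12, 10).
Player 1 earns 12 sequentially versus 12 at the Nash outcome: unchanged.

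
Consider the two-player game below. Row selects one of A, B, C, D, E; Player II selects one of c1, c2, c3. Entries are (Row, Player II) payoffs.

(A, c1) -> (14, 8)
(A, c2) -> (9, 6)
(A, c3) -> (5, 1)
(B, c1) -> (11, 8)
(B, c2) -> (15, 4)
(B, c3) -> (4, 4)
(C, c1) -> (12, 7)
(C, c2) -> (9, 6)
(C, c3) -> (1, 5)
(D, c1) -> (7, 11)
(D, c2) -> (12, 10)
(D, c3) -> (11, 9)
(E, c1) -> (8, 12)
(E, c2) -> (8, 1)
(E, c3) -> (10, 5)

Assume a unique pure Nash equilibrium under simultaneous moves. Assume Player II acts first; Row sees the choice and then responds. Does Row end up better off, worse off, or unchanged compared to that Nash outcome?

worse off

Row best-responds to each possible Player II move:
- c1: BR = A, leader payoff 8.
- c2: BR = B, leader payoff 4.
- c3: BR = D, leader payoff 9.
Among 8, 4, 9, the best is 9 at c3. Subgame-perfect outcome: (D, c3) with payoffs (11, 9).
Now find the simultaneous Nash equilibrium.
Row's best replies: c1→A; c2→B; c3→D.
Player II's best replies: A→c1; B→c1; C→c1; D→c1; E→c1.
The unique mutual best reply is (A, c1), giving (14, 8).
Row earns 11 sequentially versus 14 at the Nash outcome: worse off.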